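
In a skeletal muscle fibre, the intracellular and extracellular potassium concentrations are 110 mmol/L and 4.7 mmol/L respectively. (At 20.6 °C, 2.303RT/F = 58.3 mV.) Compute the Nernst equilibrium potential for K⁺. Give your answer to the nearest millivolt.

-80 mV

E = (58.3/z) · log₁₀([K⁺]_out/[K⁺]_in) with z = +1.
= (58.3/1) · log₁₀(4.7/110) = 58.30 · log₁₀(0.04273)
= 58.30 · (-1.3693) = -79.83 mV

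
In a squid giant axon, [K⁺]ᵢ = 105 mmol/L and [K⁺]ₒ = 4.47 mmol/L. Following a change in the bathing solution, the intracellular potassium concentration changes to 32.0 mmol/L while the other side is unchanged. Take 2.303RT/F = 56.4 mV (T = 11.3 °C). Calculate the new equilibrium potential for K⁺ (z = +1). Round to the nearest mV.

-48 mV

After the shift: [K⁺]_out = 4.47, [K⁺]_in = 32.0 mmol/L.
E_new = (56.4/1)·log₁₀(4.47/32.0) = 56.40 · (-0.8548) = -48.21 mV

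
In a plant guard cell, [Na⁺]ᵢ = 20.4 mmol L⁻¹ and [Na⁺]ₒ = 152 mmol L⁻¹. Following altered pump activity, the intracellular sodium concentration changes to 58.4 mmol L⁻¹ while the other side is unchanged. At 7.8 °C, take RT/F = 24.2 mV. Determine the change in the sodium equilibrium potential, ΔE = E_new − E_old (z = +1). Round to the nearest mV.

-25 mV

E_old = (24.2/1)·ln(152/20.4) = 48.60 mV
E_new = (24.2/1)·ln(152/58.4) = 23.15 mV
ΔE = 23.15 − (48.60) = -25.45 mV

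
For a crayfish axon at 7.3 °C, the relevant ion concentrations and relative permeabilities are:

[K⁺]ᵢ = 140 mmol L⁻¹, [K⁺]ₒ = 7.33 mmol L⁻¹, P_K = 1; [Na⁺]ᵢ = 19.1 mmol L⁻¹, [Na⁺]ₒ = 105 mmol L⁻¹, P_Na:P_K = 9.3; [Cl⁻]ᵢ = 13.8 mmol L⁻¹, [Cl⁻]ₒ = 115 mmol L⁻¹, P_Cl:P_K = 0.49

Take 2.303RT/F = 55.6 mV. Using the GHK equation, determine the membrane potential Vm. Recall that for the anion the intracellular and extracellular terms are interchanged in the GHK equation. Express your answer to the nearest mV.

24 mV

Vm = 55.6 · log₁₀[(Σ P·[cation]ₒ + Σ P·[anion]ᵢ) / (Σ P·[cation]ᵢ + Σ P·[anion]ₒ)]
Numerator = 1×7.33 + 9.3×105 + 0.49×13.8 = 990.6
Denominator = 1×140 + 9.3×19.1 + 0.49×115 = 374
Vm = 55.6 · log₁₀(2.6488) = 55.6 × (0.4230) = 23.52 mV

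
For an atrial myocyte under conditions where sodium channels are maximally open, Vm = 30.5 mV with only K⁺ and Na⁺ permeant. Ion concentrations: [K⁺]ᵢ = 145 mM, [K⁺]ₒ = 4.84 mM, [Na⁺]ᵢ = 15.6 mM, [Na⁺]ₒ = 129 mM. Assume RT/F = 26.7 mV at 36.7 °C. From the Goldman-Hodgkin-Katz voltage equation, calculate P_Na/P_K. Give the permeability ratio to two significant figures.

5.6

Let α = P_Na/P_K. GHK: Vm = 26.7·ln[(Kₒ + α·Naₒ)/(Kᵢ + α·Naᵢ)].
e^(Vm/26.7) = e^(30.5/26.7) = 3.134
So 3.134·(Kᵢ + α·Naᵢ) = Kₒ + α·Naₒ → α = (3.134·145.0 − 4.84) / (129.0 − 3.134·15.6)
α = (454.4 − 4.84) / (129.0 − 48.89) = 449.6/80.11 = 5.612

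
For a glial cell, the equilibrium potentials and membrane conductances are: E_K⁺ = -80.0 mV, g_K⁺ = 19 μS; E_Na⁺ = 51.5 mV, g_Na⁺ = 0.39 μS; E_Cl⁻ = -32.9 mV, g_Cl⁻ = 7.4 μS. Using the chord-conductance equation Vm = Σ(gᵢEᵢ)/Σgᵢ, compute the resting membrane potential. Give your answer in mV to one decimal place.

Σ gᵢEᵢ = 19·(-80.0) + 0.39·(51.5) + 7.4·(-32.9) = -1743.38
Σ gᵢ = 19 + 0.39 + 7.4 = 26.79
Vm = -1743.38 / 26.79 = -65.08 mV

-65.1 mV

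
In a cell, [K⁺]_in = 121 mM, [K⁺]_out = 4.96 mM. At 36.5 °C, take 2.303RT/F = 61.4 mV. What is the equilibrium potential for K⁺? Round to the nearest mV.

-85 mV

E = (61.4/z) · log₁₀([K⁺]_out/[K⁺]_in) with z = +1.
= (61.4/1) · log₁₀(4.96/121) = 61.40 · log₁₀(0.04099)
= 61.40 · (-1.3873) = -85.18 mV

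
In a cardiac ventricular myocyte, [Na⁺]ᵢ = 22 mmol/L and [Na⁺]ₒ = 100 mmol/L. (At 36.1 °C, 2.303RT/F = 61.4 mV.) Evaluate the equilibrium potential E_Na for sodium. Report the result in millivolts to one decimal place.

40.4 mV

E = (61.4/z) · log₁₀([Na⁺]_out/[Na⁺]_in) with z = +1.
= (61.4/1) · log₁₀(100/22) = 61.40 · log₁₀(4.545)
= 61.40 · (0.6576) = 40.38 mV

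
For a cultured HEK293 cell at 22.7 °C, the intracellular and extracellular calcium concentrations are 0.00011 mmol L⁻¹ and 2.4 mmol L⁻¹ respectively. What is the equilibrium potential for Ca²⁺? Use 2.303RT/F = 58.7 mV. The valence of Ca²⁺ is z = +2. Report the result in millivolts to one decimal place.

E = (58.7/z) · log₁₀([Ca²⁺]_out/[Ca²⁺]_in) with z = +2.
= (58.7/2) · log₁₀(2.4/0.00011) = 29.35 · log₁₀(2.182e+04)
= 29.35 · (4.3388) = 127.34 mV

127.3 mV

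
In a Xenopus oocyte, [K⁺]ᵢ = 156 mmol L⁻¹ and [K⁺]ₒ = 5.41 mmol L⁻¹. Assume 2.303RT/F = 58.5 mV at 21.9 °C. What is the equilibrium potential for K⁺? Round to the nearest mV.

-85 mV

E = (58.5/z) · log₁₀([K⁺]_out/[K⁺]_in) with z = +1.
= (58.5/1) · log₁₀(5.41/156) = 58.50 · log₁₀(0.03468)
= 58.50 · (-1.4599) = -85.41 mV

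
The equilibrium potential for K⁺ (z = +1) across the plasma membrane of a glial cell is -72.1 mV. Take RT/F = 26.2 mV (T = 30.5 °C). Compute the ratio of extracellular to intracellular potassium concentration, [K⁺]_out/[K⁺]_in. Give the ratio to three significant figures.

0.0638

ln([out]/[in]) = E·z/(26.2) = -72.1 × 1 / 26.2 = -2.7519
[out]/[in] = e^(-2.7519) = 0.06381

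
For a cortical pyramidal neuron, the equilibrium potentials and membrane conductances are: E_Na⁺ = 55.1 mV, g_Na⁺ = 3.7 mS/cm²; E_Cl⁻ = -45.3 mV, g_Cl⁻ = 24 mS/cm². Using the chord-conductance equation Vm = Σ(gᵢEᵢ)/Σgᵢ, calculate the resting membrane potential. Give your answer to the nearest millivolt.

Σ gᵢEᵢ = 3.7·(55.1) + 24·(-45.3) = -883.33
Σ gᵢ = 3.7 + 24 = 27.7
Vm = -883.33 / 27.7 = -31.89 mV

-32 mV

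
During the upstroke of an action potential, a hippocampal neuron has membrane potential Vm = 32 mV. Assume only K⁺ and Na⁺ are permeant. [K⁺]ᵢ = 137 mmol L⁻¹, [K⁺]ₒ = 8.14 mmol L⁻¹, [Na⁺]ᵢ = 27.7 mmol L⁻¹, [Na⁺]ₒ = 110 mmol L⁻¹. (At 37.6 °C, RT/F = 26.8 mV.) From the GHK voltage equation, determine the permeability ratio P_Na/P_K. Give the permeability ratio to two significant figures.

24

Let α = P_Na/P_K. GHK: Vm = 26.8·ln[(Kₒ + α·Naₒ)/(Kᵢ + α·Naᵢ)].
e^(Vm/26.8) = e^(32.0/26.8) = 3.3004
So 3.3004·(Kᵢ + α·Naᵢ) = Kₒ + α·Naₒ → α = (3.3004·137.0 − 8.14) / (110.0 − 3.3004·27.7)
α = (452.1 − 8.14) / (110.0 − 91.42) = 444/18.58 = 23.9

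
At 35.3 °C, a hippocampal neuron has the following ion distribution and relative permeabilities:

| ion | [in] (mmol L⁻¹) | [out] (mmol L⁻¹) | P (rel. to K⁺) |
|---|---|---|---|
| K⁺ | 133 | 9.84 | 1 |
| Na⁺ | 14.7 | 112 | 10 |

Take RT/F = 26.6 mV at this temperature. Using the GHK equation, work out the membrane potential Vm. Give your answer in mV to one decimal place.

37.1 mV

Vm = 26.6 · ln[(Σ P·[cation]ₒ + Σ P·[anion]ᵢ) / (Σ P·[cation]ᵢ + Σ P·[anion]ₒ)]
Numerator = 1×9.84 + 10×112 = 1130
Denominator = 1×133 + 10×14.7 = 280
Vm = 26.6 · ln(4.0351) = 26.6 × (1.3950) = 37.11 mV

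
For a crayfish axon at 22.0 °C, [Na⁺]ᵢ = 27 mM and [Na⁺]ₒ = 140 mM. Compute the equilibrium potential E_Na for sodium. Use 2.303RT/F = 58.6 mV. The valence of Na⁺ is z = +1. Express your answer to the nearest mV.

E = (58.6/z) · log₁₀([Na⁺]_out/[Na⁺]_in) with z = +1.
= (58.6/1) · log₁₀(140/27) = 58.60 · log₁₀(5.185)
= 58.60 · (0.7148) = 41.89 mV

42 mV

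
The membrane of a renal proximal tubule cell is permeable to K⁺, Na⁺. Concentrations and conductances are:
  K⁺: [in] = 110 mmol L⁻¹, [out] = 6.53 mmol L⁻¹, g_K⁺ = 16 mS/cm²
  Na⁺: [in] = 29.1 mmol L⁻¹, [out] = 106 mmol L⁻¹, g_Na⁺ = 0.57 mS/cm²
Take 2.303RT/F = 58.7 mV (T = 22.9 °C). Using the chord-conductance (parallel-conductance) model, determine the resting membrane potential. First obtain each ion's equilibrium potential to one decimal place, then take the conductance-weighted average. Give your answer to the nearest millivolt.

-68 mV

E_K⁺ = (58.7/1)·log₁₀(6.53/110) = -72.0 mV
E_Na⁺ = (58.7/1)·log₁₀(106/29.1) = 33.0 mV
Vm = (Σ gᵢEᵢ)/(Σ gᵢ) = (16·-72.0 + 0.57·33.0) / (16 + 0.57)
= -1133.19 / 16.57 = -68.39 mV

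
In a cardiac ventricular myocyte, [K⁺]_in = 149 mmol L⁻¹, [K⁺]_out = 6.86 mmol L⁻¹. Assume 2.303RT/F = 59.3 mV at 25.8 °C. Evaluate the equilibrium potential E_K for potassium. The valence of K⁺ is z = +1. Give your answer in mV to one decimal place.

E = (59.3/z) · log₁₀([K⁺]_out/[K⁺]_in) with z = +1.
= (59.3/1) · log₁₀(6.86/149) = 59.30 · log₁₀(0.04604)
= 59.30 · (-1.3369) = -79.28 mV

-79.3 mV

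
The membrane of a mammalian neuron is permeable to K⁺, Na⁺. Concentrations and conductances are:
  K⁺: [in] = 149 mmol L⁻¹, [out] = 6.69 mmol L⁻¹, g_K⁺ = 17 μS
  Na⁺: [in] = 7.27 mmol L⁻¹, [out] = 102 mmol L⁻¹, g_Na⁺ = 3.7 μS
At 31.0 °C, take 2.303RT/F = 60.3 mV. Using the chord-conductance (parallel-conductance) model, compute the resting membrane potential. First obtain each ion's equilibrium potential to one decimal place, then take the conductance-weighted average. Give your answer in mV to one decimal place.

E_K⁺ = (60.3/1)·log₁₀(6.69/149) = -81.3 mV
E_Na⁺ = (60.3/1)·log₁₀(102/7.27) = 69.2 mV
Vm = (Σ gᵢEᵢ)/(Σ gᵢ) = (17·-81.3 + 3.7·69.2) / (17 + 3.7)
= -1126.06 / 20.7 = -54.40 mV

-54.4 mV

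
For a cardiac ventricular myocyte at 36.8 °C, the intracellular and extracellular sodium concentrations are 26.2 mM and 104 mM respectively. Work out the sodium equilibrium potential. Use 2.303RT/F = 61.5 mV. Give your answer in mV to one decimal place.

E = (61.5/z) · log₁₀([Na⁺]_out/[Na⁺]_in) with z = +1.
= (61.5/1) · log₁₀(104/26.2) = 61.50 · log₁₀(3.969)
= 61.50 · (0.5987) = 36.82 mV

36.8 mV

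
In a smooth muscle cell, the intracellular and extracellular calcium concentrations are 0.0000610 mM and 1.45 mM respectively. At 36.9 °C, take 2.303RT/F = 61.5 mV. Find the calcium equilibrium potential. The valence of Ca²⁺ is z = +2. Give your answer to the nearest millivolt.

E = (61.5/z) · log₁₀([Ca²⁺]_out/[Ca²⁺]_in) with z = +2.
= (61.5/2) · log₁₀(1.45/0.0000610) = 30.75 · log₁₀(2.377e+04)
= 30.75 · (4.3760) = 134.56 mV

135 mV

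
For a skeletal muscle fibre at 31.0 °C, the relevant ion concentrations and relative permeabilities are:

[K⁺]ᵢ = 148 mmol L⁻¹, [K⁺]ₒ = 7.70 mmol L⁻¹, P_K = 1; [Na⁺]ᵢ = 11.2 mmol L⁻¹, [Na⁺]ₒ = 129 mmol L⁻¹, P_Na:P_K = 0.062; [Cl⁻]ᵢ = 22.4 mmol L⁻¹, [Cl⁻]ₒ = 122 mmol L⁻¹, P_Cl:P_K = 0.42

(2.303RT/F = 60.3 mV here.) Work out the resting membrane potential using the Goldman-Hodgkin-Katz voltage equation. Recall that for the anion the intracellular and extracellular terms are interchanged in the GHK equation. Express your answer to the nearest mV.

-54 mV

Vm = 60.3 · log₁₀[(Σ P·[cation]ₒ + Σ P·[anion]ᵢ) / (Σ P·[cation]ᵢ + Σ P·[anion]ₒ)]
Numerator = 1×7.70 + 0.062×129 + 0.42×22.4 = 25.11
Denominator = 1×148 + 0.062×11.2 + 0.42×122 = 199.9
Vm = 60.3 · log₁₀(0.12557) = 60.3 × (-0.9011) = -54.34 mV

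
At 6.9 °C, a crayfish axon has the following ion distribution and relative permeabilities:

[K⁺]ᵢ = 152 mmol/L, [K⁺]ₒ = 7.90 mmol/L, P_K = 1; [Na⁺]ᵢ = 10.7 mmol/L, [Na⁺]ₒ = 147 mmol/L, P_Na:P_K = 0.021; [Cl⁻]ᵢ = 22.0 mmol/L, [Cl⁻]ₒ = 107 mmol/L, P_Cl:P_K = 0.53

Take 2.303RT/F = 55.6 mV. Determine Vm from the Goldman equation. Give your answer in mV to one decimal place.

Vm = 55.6 · log₁₀[(Σ P·[cation]ₒ + Σ P·[anion]ᵢ) / (Σ P·[cation]ᵢ + Σ P·[anion]ₒ)]
Numerator = 1×7.90 + 0.021×147 + 0.53×22.0 = 22.65
Denominator = 1×152 + 0.021×10.7 + 0.53×107 = 208.9
Vm = 55.6 · log₁₀(0.10839) = 55.6 × (-0.9650) = -53.65 mV

-53.7 mV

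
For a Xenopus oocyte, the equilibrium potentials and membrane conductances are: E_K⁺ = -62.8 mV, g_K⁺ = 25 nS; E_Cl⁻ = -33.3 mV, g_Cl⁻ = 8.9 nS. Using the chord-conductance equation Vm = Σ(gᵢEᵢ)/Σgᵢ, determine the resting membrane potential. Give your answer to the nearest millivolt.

-55 mV

Σ gᵢEᵢ = 25·(-62.8) + 8.9·(-33.3) = -1866.37
Σ gᵢ = 25 + 8.9 = 33.9
Vm = -1866.37 / 33.9 = -55.06 mV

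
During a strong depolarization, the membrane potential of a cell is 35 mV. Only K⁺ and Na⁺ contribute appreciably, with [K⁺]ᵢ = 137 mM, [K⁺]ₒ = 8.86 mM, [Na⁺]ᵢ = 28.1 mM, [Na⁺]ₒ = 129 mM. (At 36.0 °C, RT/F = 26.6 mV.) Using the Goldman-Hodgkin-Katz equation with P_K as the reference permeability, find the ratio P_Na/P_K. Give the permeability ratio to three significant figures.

20.7

Let α = P_Na/P_K. GHK: Vm = 26.6·ln[(Kₒ + α·Naₒ)/(Kᵢ + α·Naᵢ)].
e^(Vm/26.6) = e^(35.0/26.6) = 3.7277
So 3.7277·(Kᵢ + α·Naᵢ) = Kₒ + α·Naₒ → α = (3.7277·137.0 − 8.86) / (129.0 − 3.7277·28.1)
α = (510.7 − 8.86) / (129.0 − 104.7) = 501.8/24.25 = 20.69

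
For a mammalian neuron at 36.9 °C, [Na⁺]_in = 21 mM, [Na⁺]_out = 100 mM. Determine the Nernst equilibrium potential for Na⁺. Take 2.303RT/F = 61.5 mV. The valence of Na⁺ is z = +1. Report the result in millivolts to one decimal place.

E = (61.5/z) · log₁₀([Na⁺]_out/[Na⁺]_in) with z = +1.
= (61.5/1) · log₁₀(100/21) = 61.50 · log₁₀(4.762)
= 61.50 · (0.6778) = 41.68 mV

41.7 mV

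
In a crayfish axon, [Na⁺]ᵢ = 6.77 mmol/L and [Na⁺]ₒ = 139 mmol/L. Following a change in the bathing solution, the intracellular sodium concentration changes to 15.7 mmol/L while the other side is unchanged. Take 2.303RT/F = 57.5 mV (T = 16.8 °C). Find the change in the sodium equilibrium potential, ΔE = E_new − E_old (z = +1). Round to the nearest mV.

E_old = (57.5/1)·log₁₀(139/6.77) = 75.46 mV
E_new = (57.5/1)·log₁₀(139/15.7) = 54.46 mV
ΔE = 54.46 − (75.46) = -21.01 mV

-21 mV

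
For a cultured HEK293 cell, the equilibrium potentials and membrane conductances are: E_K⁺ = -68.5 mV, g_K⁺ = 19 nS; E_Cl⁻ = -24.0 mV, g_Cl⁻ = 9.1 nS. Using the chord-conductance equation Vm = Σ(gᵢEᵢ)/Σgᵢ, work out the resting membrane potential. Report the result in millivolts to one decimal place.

-54.1 mV

Σ gᵢEᵢ = 19·(-68.5) + 9.1·(-24.0) = -1519.90
Σ gᵢ = 19 + 9.1 = 28.1
Vm = -1519.90 / 28.1 = -54.09 mV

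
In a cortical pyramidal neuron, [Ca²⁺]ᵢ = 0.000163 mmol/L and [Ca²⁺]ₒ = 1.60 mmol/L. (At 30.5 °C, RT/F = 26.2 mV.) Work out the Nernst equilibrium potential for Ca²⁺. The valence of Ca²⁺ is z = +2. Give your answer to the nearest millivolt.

120 mV

E = (26.2/z) · ln([Ca²⁺]_out/[Ca²⁺]_in) with z = +2.
= (26.2/2) · ln(1.60/0.000163) = 13.10 · ln(9816)
= 13.10 · (9.1918) = 120.41 mV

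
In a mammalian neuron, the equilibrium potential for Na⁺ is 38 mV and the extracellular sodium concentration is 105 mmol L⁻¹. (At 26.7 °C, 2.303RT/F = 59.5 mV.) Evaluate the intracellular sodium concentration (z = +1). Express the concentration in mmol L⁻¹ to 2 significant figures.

24 mmol L⁻¹

Nernst: E = (59.5/1) · log₁₀([out]/[in]), so log₁₀([out]/[in]) = 38.0 × 1 / 59.5 = 0.6387.
[out]/[in] = 10^(0.6387) = 4.352.
[in] = 105 / 4.352 = 24.13 mmol L⁻¹.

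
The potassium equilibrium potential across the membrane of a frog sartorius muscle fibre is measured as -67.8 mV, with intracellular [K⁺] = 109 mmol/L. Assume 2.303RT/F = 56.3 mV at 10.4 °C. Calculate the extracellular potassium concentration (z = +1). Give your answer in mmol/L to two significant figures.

6.8 mmol/L

Nernst: E = (56.3/1) · log₁₀([out]/[in]), so log₁₀([out]/[in]) = -67.8 × 1 / 56.3 = -1.2043.
[out]/[in] = 10^(-1.2043) = 0.06248.
[out] = 0.06248 × 109 = 6.81 mmol/L.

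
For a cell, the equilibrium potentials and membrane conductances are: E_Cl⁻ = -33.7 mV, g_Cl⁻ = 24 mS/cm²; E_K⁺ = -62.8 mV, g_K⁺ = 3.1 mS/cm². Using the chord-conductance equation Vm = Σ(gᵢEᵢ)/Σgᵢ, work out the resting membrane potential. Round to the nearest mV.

Σ gᵢEᵢ = 24·(-33.7) + 3.1·(-62.8) = -1003.48
Σ gᵢ = 24 + 3.1 = 27.1
Vm = -1003.48 / 27.1 = -37.03 mV

-37 mV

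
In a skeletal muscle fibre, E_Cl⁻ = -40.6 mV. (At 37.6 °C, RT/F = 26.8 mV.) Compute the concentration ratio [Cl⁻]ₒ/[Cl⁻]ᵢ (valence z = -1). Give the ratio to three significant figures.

4.55

ln([out]/[in]) = E·z/(26.8) = -40.6 × -1 / 26.8 = 1.5149
[out]/[in] = e^(1.5149) = 4.549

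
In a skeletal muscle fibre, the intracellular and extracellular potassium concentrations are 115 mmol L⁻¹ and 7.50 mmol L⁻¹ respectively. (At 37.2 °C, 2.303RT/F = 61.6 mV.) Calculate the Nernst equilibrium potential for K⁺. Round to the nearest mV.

-73 mV

E = (61.6/z) · log₁₀([K⁺]_out/[K⁺]_in) with z = +1.
= (61.6/1) · log₁₀(7.50/115) = 61.60 · log₁₀(0.06522)
= 61.60 · (-1.1856) = -73.04 mV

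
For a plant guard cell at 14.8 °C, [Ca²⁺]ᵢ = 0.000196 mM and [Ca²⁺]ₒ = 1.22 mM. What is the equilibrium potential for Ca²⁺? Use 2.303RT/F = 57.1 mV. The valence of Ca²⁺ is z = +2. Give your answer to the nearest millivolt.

E = (57.1/z) · log₁₀([Ca²⁺]_out/[Ca²⁺]_in) with z = +2.
= (57.1/2) · log₁₀(1.22/0.000196) = 28.55 · log₁₀(6224)
= 28.55 · (3.7941) = 108.32 mV

108 mV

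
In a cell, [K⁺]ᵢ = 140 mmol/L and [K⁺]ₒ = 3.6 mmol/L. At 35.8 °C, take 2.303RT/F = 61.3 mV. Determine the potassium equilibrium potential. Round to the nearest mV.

E = (61.3/z) · log₁₀([K⁺]_out/[K⁺]_in) with z = +1.
= (61.3/1) · log₁₀(3.6/140) = 61.30 · log₁₀(0.02571)
= 61.30 · (-1.5898) = -97.46 mV

-97 mV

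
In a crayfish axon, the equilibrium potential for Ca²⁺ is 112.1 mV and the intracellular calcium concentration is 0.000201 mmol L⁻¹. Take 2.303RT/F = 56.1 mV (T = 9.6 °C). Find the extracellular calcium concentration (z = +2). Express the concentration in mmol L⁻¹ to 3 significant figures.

1.99 mmol L⁻¹

Nernst: E = (56.1/2) · log₁₀([out]/[in]), so log₁₀([out]/[in]) = 112.1 × 2 / 56.1 = 3.9964.
[out]/[in] = 10^(3.9964) = 9918.
[out] = 9918 × 0.000201 = 1.994 mmol L⁻¹.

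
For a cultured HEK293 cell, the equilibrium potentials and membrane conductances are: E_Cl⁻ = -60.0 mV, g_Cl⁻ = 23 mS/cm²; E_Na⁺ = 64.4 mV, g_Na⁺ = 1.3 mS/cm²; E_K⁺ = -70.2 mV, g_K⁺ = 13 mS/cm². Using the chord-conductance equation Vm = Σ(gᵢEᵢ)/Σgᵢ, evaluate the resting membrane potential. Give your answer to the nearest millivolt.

-59 mV

Σ gᵢEᵢ = 23·(-60.0) + 1.3·(64.4) + 13·(-70.2) = -2208.88
Σ gᵢ = 23 + 1.3 + 13 = 37.3
Vm = -2208.88 / 37.3 = -59.22 mV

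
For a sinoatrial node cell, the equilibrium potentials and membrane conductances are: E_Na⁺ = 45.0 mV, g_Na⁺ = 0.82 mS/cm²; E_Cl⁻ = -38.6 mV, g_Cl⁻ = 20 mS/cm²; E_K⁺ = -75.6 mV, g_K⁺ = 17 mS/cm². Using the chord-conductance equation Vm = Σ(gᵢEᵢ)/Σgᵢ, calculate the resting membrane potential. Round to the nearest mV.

Σ gᵢEᵢ = 0.82·(45.0) + 20·(-38.6) + 17·(-75.6) = -2020.30
Σ gᵢ = 0.82 + 20 + 17 = 37.82
Vm = -2020.30 / 37.82 = -53.42 mV

-53 mV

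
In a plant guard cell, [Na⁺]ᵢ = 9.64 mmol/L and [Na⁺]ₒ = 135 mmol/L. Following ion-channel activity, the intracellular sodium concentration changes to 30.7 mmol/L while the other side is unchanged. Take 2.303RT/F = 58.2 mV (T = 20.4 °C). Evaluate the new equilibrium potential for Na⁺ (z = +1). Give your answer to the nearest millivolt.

After the shift: [Na⁺]_out = 135, [Na⁺]_in = 30.7 mmol/L.
E_new = (58.2/1)·log₁₀(135/30.7) = 58.20 · (0.6432) = 37.43 mV

37 mV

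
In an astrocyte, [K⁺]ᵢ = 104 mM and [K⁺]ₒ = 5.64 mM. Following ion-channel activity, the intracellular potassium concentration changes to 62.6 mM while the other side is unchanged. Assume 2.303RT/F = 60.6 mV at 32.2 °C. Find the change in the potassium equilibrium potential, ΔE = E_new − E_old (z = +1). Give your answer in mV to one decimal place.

13.4 mV

E_old = (60.6/1)·log₁₀(5.64/104) = -76.70 mV
E_new = (60.6/1)·log₁₀(5.64/62.6) = -63.34 mV
ΔE = -63.34 − (-76.70) = 13.36 mV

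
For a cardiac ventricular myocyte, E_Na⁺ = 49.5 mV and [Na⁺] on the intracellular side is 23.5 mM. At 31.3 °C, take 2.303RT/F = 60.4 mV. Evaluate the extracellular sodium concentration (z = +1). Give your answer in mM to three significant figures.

Nernst: E = (60.4/1) · log₁₀([out]/[in]), so log₁₀([out]/[in]) = 49.5 × 1 / 60.4 = 0.8195.
[out]/[in] = 10^(0.8195) = 6.6.
[out] = 6.6 × 23.5 = 155.1 mM.

155 mM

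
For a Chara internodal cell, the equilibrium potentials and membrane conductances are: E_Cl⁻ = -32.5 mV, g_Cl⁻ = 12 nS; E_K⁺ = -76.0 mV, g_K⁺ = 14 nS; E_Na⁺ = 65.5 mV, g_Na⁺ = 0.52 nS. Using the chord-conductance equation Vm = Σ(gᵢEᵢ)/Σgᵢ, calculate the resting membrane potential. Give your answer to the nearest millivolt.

-54 mV

Σ gᵢEᵢ = 12·(-32.5) + 14·(-76.0) + 0.52·(65.5) = -1419.94
Σ gᵢ = 12 + 14 + 0.52 = 26.52
Vm = -1419.94 / 26.52 = -53.54 mV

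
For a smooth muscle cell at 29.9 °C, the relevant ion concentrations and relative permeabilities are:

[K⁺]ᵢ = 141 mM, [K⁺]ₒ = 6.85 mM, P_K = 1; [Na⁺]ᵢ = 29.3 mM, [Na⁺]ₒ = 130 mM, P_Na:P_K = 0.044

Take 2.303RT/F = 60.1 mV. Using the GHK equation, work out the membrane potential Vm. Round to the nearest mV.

-63 mV

Vm = 60.1 · log₁₀[(Σ P·[cation]ₒ + Σ P·[anion]ᵢ) / (Σ P·[cation]ᵢ + Σ P·[anion]ₒ)]
Numerator = 1×6.85 + 0.044×130 = 12.57
Denominator = 1×141 + 0.044×29.3 = 142.3
Vm = 60.1 · log₁₀(0.088341) = 60.1 × (-1.0538) = -63.34 mV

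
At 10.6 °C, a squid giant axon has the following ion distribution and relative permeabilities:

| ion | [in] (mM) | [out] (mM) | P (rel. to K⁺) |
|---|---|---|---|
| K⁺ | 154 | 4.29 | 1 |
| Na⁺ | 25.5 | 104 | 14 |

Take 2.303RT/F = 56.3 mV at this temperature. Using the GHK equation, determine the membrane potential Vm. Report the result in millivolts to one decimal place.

25.7 mV

Vm = 56.3 · log₁₀[(Σ P·[cation]ₒ + Σ P·[anion]ᵢ) / (Σ P·[cation]ᵢ + Σ P·[anion]ₒ)]
Numerator = 1×4.29 + 14×104 = 1460
Denominator = 1×154 + 14×25.5 = 511
Vm = 56.3 · log₁₀(2.8577) = 56.3 × (0.4560) = 25.67 mV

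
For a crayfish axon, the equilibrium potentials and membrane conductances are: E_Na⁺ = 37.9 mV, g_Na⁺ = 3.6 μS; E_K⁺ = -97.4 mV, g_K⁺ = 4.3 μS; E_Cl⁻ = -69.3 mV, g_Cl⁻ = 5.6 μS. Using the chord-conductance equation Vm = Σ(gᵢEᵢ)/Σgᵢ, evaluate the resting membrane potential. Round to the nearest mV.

-50 mV

Σ gᵢEᵢ = 3.6·(37.9) + 4.3·(-97.4) + 5.6·(-69.3) = -670.46
Σ gᵢ = 3.6 + 4.3 + 5.6 = 13.5
Vm = -670.46 / 13.5 = -49.66 mV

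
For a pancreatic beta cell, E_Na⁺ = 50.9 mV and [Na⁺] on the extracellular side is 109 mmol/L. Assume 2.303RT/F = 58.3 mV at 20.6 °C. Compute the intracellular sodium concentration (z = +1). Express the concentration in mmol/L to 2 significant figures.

15 mmol/L

Nernst: E = (58.3/1) · log₁₀([out]/[in]), so log₁₀([out]/[in]) = 50.9 × 1 / 58.3 = 0.8731.
[out]/[in] = 10^(0.8731) = 7.466.
[in] = 109 / 7.466 = 14.6 mmol/L.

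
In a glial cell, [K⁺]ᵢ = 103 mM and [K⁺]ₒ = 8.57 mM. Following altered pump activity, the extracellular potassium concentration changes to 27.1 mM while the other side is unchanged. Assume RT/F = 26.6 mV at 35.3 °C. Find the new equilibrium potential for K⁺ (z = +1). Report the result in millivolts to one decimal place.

After the shift: [K⁺]_out = 27.1, [K⁺]_in = 103 mM.
E_new = (26.6/1)·ln(27.1/103) = 26.60 · (-1.3352) = -35.52 mV

-35.5 mV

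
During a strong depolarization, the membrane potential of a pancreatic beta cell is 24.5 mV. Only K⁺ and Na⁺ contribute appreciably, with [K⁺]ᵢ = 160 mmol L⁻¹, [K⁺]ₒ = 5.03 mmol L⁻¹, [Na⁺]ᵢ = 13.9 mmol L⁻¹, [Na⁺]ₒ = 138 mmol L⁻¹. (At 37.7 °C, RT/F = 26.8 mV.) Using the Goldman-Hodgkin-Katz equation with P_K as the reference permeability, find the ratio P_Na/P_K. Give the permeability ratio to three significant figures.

3.81

Let α = P_Na/P_K. GHK: Vm = 26.8·ln[(Kₒ + α·Naₒ)/(Kᵢ + α·Naᵢ)].
e^(Vm/26.8) = e^(24.5/26.8) = 2.4947
So 2.4947·(Kᵢ + α·Naᵢ) = Kₒ + α·Naₒ → α = (2.4947·160.0 − 5.03) / (138.0 − 2.4947·13.9)
α = (399.2 − 5.03) / (138.0 − 34.68) = 394.1/103.3 = 3.814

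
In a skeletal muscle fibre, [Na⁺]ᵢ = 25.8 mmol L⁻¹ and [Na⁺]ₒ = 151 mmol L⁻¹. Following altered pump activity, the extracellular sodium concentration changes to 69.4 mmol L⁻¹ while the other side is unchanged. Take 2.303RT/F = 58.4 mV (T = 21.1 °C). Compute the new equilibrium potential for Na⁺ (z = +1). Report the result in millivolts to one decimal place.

25.1 mV

After the shift: [Na⁺]_out = 69.4, [Na⁺]_in = 25.8 mmol L⁻¹.
E_new = (58.4/1)·log₁₀(69.4/25.8) = 58.40 · (0.4297) = 25.10 mV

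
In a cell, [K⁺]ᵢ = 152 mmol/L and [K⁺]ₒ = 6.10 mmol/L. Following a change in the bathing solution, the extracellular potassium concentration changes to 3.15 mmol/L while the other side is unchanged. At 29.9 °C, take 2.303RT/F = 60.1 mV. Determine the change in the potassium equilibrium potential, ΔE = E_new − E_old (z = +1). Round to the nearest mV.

E_old = (60.1/1)·log₁₀(6.10/152) = -83.93 mV
E_new = (60.1/1)·log₁₀(3.15/152) = -101.18 mV
ΔE = -101.18 − (-83.93) = -17.25 mV

-17 mV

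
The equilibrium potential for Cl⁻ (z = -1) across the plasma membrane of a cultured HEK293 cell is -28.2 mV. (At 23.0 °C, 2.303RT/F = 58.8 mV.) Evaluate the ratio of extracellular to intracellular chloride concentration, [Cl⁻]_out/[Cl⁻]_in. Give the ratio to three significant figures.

log₁₀([out]/[in]) = E·z/(58.8) = -28.2 × -1 / 58.8 = 0.4796
[out]/[in] = 10^(0.4796) = 3.017

3.02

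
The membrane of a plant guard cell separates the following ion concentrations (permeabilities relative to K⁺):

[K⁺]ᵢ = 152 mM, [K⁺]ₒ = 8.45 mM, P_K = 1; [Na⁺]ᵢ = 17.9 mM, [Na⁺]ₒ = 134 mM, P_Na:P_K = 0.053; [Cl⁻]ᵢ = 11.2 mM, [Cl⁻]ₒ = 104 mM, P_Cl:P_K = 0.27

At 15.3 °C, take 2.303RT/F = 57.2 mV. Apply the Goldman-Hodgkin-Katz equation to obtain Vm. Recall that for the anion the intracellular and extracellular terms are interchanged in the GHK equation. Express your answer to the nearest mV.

-57 mV

Vm = 57.2 · log₁₀[(Σ P·[cation]ₒ + Σ P·[anion]ᵢ) / (Σ P·[cation]ᵢ + Σ P·[anion]ₒ)]
Numerator = 1×8.45 + 0.053×134 + 0.27×11.2 = 18.58
Denominator = 1×152 + 0.053×17.9 + 0.27×104 = 181
Vm = 57.2 · log₁₀(0.10261) = 57.2 × (-0.9888) = -56.56 mV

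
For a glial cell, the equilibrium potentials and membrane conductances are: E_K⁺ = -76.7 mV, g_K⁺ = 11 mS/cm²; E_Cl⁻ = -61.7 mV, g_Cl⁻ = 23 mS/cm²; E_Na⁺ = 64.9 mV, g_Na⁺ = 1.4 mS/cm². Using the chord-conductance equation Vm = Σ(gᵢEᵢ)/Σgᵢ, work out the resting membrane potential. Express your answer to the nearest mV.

-61 mV

Σ gᵢEᵢ = 11·(-76.7) + 23·(-61.7) + 1.4·(64.9) = -2171.94
Σ gᵢ = 11 + 23 + 1.4 = 35.4
Vm = -2171.94 / 35.4 = -61.35 mV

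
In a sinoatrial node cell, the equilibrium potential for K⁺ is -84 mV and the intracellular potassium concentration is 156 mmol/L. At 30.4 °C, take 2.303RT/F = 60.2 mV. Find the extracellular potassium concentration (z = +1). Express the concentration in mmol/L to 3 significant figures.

6.28 mmol/L

Nernst: E = (60.2/1) · log₁₀([out]/[in]), so log₁₀([out]/[in]) = -84.0 × 1 / 60.2 = -1.3953.
[out]/[in] = 10^(-1.3953) = 0.04024.
[out] = 0.04024 × 156 = 6.277 mmol/L.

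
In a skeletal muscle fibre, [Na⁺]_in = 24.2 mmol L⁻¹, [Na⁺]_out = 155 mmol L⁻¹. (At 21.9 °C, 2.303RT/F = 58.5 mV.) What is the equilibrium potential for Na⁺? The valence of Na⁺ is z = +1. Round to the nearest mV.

47 mV

E = (58.5/z) · log₁₀([Na⁺]_out/[Na⁺]_in) with z = +1.
= (58.5/1) · log₁₀(155/24.2) = 58.50 · log₁₀(6.405)
= 58.50 · (0.8065) = 47.18 mV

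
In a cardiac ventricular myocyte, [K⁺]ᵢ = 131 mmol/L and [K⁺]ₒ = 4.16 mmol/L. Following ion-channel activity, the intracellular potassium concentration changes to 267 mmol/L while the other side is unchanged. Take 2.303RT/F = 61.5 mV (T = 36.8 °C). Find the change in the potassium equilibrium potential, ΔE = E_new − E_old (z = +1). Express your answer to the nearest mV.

E_old = (61.5/1)·log₁₀(4.16/131) = -92.14 mV
E_new = (61.5/1)·log₁₀(4.16/267) = -111.16 mV
ΔE = -111.16 − (-92.14) = -19.02 mV

-19 mV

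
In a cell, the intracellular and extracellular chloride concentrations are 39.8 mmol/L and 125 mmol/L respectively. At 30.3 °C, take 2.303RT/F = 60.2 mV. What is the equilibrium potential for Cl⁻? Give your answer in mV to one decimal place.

E = (60.2/z) · log₁₀([Cl⁻]_out/[Cl⁻]_in) with z = -1.
For an anion, dividing by z = -1 reverses the sign.
= (60.2/-1) · log₁₀(125/39.8) = -60.20 · log₁₀(3.141)
= -60.20 · (0.4970) = -29.92 mV

-29.9 mV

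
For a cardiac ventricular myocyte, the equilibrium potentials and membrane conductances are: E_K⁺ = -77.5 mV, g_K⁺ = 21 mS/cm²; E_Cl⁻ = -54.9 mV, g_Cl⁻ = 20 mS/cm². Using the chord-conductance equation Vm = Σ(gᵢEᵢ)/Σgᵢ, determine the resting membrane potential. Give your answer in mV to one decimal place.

-66.5 mV

Σ gᵢEᵢ = 21·(-77.5) + 20·(-54.9) = -2725.50
Σ gᵢ = 21 + 20 = 41
Vm = -2725.50 / 41 = -66.48 mV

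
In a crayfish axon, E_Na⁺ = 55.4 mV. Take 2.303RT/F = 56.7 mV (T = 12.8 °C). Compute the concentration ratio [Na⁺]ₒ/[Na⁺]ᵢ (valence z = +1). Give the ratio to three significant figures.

9.49

log₁₀([out]/[in]) = E·z/(56.7) = 55.4 × 1 / 56.7 = 0.9771
[out]/[in] = 10^(0.9771) = 9.486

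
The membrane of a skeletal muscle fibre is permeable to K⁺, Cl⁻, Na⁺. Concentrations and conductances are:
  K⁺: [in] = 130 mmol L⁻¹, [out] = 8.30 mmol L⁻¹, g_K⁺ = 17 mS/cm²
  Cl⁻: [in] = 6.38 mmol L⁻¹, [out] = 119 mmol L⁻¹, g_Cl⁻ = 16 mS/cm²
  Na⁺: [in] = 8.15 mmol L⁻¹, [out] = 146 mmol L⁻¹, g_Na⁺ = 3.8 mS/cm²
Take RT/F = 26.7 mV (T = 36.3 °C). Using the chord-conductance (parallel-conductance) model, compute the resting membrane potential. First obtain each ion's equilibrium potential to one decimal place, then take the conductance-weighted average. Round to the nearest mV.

E_K⁺ = (26.7/1)·ln(8.30/130) = -73.5 mV
E_Cl⁻ = (26.7/-1)·ln(119/6.38) = -78.1 mV
E_Na⁺ = (26.7/1)·ln(146/8.15) = 77.0 mV
Vm = (Σ gᵢEᵢ)/(Σ gᵢ) = (17·-73.5 + 16·-78.1 + 3.8·77.0) / (17 + 16 + 3.8)
= -2206.50 / 36.8 = -59.96 mV

-60 mV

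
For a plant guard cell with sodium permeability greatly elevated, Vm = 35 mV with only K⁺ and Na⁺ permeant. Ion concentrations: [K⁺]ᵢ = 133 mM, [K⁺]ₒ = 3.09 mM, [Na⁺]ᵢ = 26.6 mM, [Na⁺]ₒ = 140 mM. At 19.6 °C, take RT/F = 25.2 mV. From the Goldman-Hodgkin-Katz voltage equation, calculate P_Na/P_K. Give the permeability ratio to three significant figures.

15.9

Let α = P_Na/P_K. GHK: Vm = 25.2·ln[(Kₒ + α·Naₒ)/(Kᵢ + α·Naᵢ)].
e^(Vm/25.2) = e^(35.0/25.2) = 4.0104
So 4.0104·(Kᵢ + α·Naᵢ) = Kₒ + α·Naₒ → α = (4.0104·133.0 − 3.09) / (140.0 − 4.0104·26.6)
α = (533.4 − 3.09) / (140.0 − 106.7) = 530.3/33.32 = 15.91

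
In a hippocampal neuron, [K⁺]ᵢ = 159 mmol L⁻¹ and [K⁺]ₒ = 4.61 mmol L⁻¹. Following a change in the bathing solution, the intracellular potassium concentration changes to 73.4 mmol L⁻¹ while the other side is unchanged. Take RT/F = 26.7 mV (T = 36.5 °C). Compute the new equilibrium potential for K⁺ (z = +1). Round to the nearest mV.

After the shift: [K⁺]_out = 4.61, [K⁺]_in = 73.4 mmol L⁻¹.
E_new = (26.7/1)·ln(4.61/73.4) = 26.70 · (-2.7677) = -73.90 mV

-74 mV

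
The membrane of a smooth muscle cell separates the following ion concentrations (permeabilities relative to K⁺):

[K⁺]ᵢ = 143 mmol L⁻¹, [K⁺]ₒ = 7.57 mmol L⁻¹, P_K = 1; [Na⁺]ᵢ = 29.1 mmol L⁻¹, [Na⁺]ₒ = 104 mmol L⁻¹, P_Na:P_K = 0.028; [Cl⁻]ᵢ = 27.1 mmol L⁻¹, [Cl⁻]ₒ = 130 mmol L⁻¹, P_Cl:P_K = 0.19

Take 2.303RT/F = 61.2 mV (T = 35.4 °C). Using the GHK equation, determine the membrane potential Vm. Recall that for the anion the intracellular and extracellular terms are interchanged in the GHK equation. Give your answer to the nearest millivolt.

Vm = 61.2 · log₁₀[(Σ P·[cation]ₒ + Σ P·[anion]ᵢ) / (Σ P·[cation]ᵢ + Σ P·[anion]ₒ)]
Numerator = 1×7.57 + 0.028×104 + 0.19×27.1 = 15.63
Denominator = 1×143 + 0.028×29.1 + 0.19×130 = 168.5
Vm = 61.2 · log₁₀(0.092757) = 61.2 × (-1.0327) = -63.20 mV

-63 mV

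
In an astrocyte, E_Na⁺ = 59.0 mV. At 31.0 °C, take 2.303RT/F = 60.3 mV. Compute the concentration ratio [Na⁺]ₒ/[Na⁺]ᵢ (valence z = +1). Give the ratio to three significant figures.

log₁₀([out]/[in]) = E·z/(60.3) = 59.0 × 1 / 60.3 = 0.9784
[out]/[in] = 10^(0.9784) = 9.516

9.52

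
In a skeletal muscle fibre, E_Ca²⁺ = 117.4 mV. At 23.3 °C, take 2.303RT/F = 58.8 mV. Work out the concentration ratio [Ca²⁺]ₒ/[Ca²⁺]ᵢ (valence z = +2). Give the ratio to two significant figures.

log₁₀([out]/[in]) = E·z/(58.8) = 117.4 × 2 / 58.8 = 3.9932
[out]/[in] = 10^(3.9932) = 9845

9800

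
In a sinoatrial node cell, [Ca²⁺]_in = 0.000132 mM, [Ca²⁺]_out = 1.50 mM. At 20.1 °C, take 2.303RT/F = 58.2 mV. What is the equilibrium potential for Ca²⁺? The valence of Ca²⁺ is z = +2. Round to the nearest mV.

E = (58.2/z) · log₁₀([Ca²⁺]_out/[Ca²⁺]_in) with z = +2.
= (58.2/2) · log₁₀(1.50/0.000132) = 29.10 · log₁₀(1.136e+04)
= 29.10 · (4.0555) = 118.02 mV

118 mV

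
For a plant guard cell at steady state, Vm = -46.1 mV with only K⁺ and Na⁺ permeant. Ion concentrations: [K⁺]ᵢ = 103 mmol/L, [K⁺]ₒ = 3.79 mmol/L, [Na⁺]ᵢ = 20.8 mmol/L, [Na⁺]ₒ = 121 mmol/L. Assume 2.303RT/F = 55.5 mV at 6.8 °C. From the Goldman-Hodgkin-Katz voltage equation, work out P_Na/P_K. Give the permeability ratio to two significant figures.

Let α = P_Na/P_K. GHK: Vm = 55.5·log₁₀[(Kₒ + α·Naₒ)/(Kᵢ + α·Naᵢ)].
10^(Vm/55.5) = 10^(-46.1/55.5) = 0.1477
So 0.1477·(Kᵢ + α·Naᵢ) = Kₒ + α·Naₒ → α = (0.1477·103.0 − 3.79) / (121.0 − 0.1477·20.8)
α = (15.21 − 3.79) / (121.0 − 3.072) = 11.42/117.9 = 0.09686

0.097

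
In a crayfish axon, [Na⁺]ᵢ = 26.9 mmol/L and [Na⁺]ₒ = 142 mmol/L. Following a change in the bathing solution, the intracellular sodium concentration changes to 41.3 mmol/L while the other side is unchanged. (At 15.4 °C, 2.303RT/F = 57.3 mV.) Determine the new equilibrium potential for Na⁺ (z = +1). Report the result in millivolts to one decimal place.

After the shift: [Na⁺]_out = 142, [Na⁺]_in = 41.3 mmol/L.
E_new = (57.3/1)·log₁₀(142/41.3) = 57.30 · (0.5363) = 30.73 mV

30.7 mV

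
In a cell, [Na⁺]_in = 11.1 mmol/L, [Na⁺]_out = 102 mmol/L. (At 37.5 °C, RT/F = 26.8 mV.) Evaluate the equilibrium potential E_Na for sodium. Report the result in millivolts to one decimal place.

59.4 mV

E = (26.8/z) · ln([Na⁺]_out/[Na⁺]_in) with z = +1.
= (26.8/1) · ln(102/11.1) = 26.80 · ln(9.189)
= 26.80 · (2.2180) = 59.44 mV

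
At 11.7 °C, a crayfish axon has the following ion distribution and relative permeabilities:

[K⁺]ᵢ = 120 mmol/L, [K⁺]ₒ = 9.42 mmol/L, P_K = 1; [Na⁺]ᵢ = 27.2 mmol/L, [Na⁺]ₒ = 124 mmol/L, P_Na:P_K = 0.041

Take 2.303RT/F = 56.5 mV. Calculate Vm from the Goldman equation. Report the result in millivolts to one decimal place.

-52.1 mV

Vm = 56.5 · log₁₀[(Σ P·[cation]ₒ + Σ P·[anion]ᵢ) / (Σ P·[cation]ᵢ + Σ P·[anion]ₒ)]
Numerator = 1×9.42 + 0.041×124 = 14.5
Denominator = 1×120 + 0.041×27.2 = 121.1
Vm = 56.5 · log₁₀(0.11975) = 56.5 × (-0.9217) = -52.08 mV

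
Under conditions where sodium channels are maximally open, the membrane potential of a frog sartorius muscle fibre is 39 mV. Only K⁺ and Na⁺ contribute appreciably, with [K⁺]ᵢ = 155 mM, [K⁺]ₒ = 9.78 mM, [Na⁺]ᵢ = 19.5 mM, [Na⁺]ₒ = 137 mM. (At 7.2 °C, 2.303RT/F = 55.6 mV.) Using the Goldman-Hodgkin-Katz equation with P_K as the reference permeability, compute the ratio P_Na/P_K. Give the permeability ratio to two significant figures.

Let α = P_Na/P_K. GHK: Vm = 55.6·log₁₀[(Kₒ + α·Naₒ)/(Kᵢ + α·Naᵢ)].
10^(Vm/55.6) = 10^(39.0/55.6) = 5.0285
So 5.0285·(Kᵢ + α·Naᵢ) = Kₒ + α·Naₒ → α = (5.0285·155.0 − 9.78) / (137.0 − 5.0285·19.5)
α = (779.4 − 9.78) / (137.0 − 98.06) = 769.6/38.94 = 19.76

20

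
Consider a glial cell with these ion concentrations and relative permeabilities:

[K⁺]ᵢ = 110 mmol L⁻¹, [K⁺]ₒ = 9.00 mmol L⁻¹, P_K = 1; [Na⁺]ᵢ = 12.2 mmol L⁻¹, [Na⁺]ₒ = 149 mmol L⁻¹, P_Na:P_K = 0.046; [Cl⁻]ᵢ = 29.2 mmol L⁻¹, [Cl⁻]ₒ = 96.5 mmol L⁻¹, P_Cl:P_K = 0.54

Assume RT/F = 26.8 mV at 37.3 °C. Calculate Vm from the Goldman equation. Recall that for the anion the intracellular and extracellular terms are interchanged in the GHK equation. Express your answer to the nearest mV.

-44 mV

Vm = 26.8 · ln[(Σ P·[cation]ₒ + Σ P·[anion]ᵢ) / (Σ P·[cation]ᵢ + Σ P·[anion]ₒ)]
Numerator = 1×9.00 + 0.046×149 + 0.54×29.2 = 31.62
Denominator = 1×110 + 0.046×12.2 + 0.54×96.5 = 162.7
Vm = 26.8 · ln(0.19439) = 26.8 × (-1.6379) = -43.90 mV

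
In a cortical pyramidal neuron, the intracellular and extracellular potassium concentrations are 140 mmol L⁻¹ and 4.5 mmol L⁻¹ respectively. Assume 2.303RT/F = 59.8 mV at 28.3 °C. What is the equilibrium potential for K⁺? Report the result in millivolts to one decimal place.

-89.3 mV

E = (59.8/z) · log₁₀([K⁺]_out/[K⁺]_in) with z = +1.
= (59.8/1) · log₁₀(4.5/140) = 59.80 · log₁₀(0.03214)
= 59.80 · (-1.4929) = -89.28 mV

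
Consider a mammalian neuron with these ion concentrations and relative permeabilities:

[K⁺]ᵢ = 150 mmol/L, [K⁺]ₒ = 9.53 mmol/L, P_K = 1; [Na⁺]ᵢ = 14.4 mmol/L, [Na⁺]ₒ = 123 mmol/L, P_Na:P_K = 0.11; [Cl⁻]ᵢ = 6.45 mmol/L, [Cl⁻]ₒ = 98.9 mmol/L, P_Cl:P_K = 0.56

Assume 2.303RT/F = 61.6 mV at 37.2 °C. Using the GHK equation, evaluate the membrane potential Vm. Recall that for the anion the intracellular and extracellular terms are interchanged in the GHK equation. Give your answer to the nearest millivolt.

Vm = 61.6 · log₁₀[(Σ P·[cation]ₒ + Σ P·[anion]ᵢ) / (Σ P·[cation]ᵢ + Σ P·[anion]ₒ)]
Numerator = 1×9.53 + 0.11×123 + 0.56×6.45 = 26.67
Denominator = 1×150 + 0.11×14.4 + 0.56×98.9 = 207
Vm = 61.6 · log₁₀(0.12887) = 61.6 × (-0.8898) = -54.81 mV

-55 mV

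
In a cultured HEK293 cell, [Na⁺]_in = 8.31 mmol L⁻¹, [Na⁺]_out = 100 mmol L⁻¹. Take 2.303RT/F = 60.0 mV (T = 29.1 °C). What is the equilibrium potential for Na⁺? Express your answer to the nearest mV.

65 mV

E = (60.0/z) · log₁₀([Na⁺]_out/[Na⁺]_in) with z = +1.
= (60.0/1) · log₁₀(100/8.31) = 60.00 · log₁₀(12.03)
= 60.00 · (1.0804) = 64.82 mV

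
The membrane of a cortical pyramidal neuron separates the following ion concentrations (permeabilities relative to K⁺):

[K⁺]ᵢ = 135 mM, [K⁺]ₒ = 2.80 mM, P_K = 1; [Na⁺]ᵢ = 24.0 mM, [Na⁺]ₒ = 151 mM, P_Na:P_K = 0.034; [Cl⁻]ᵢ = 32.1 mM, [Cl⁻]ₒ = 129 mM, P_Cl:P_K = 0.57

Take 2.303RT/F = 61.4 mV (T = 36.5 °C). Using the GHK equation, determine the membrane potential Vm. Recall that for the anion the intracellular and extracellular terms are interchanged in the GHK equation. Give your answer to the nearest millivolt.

-55 mV

Vm = 61.4 · log₁₀[(Σ P·[cation]ₒ + Σ P·[anion]ᵢ) / (Σ P·[cation]ᵢ + Σ P·[anion]ₒ)]
Numerator = 1×2.80 + 0.034×151 + 0.57×32.1 = 26.23
Denominator = 1×135 + 0.034×24.0 + 0.57×129 = 209.3
Vm = 61.4 · log₁₀(0.1253) = 61.4 × (-0.9020) = -55.39 mV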